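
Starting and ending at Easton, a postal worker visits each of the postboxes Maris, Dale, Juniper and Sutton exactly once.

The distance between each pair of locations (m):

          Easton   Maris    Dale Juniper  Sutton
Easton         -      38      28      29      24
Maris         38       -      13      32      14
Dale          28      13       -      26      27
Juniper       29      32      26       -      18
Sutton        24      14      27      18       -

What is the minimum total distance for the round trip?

Easton → Maris → Dale → Juniper → Sutton → Easton: 38+13+26+18+24 = 119
Easton → Maris → Dale → Sutton → Juniper → Easton: 38+13+27+18+29 = 125
Easton → Maris → Juniper → Dale → Sutton → Easton: 38+32+26+27+24 = 147
Easton → Maris → Juniper → Sutton → Dale → Easton: 38+32+18+27+28 = 143
Easton → Maris → Sutton → Dale → Juniper → Easton: 38+14+27+26+29 = 134
Easton → Maris → Sutton → Juniper → Dale → Easton: 38+14+18+26+28 = 124
Easton → Dale → Maris → Juniper → Sutton → Easton: 28+13+32+18+24 = 115
Easton → Dale → Maris → Sutton → Juniper → Easton: 28+13+14+18+29 = 102
Easton → Dale → Juniper → Maris → Sutton → Easton: 28+26+32+14+24 = 124
Easton → Dale → Sutton → Maris → Juniper → Easton: 28+27+14+32+29 = 130
Easton → Juniper → Maris → Dale → Sutton → Easton: 29+32+13+27+24 = 125
Easton → Juniper → Dale → Maris → Sutton → Easton: 29+26+13+14+24 = 106
The minimum is 102.
One optimal route: Easton → Dale → Maris → Sutton → Juniper → Easton (or its reverse).

Minimum total distance: 102 m.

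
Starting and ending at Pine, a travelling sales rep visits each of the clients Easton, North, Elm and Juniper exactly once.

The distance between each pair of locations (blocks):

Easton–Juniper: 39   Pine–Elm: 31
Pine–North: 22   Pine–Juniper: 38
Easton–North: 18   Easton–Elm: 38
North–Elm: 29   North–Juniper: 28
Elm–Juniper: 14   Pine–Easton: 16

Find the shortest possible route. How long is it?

107 blocks — the shortest possible round trip.

Pine-Easton-North-Elm-Juniper-Pine: 16+18+29+14+38 = 115
Pine-Easton-North-Juniper-Elm-Pine: 16+18+28+14+31 = 107
Pine-Easton-Elm-North-Juniper-Pine: 16+38+29+28+38 = 149
Pine-Easton-Elm-Juniper-North-Pine: 16+38+14+28+22 = 118
Pine-Easton-Juniper-North-Elm-Pine: 16+39+28+29+31 = 143
Pine-Easton-Juniper-Elm-North-Pine: 16+39+14+29+22 = 120
Pine-North-Easton-Elm-Juniper-Pine: 22+18+38+14+38 = 130
Pine-North-Easton-Juniper-Elm-Pine: 22+18+39+14+31 = 124
Pine-North-Elm-Easton-Juniper-Pine: 22+29+38+39+38 = 166
Pine-North-Juniper-Easton-Elm-Pine: 22+28+39+38+31 = 158
Pine-Elm-Easton-North-Juniper-Pine: 31+38+18+28+38 = 153
Pine-Elm-North-Easton-Juniper-Pine: 31+29+18+39+38 = 155
The minimum is 107.
One optimal route: Pine → Easton → North → Juniper → Elm → Pine (or its reverse).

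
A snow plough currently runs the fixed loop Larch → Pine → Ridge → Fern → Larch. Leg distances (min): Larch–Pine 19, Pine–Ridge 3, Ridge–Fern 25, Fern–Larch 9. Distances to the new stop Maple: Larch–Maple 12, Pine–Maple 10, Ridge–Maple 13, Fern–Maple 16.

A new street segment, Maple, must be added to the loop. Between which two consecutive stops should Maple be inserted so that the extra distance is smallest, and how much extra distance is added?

Insertion cost between consecutive stops i–j is d(i,Maple) + d(Maple,j) − d(i,j):
  between Larch and Pine: 12 + 10 − 19 = 3
  between Pine and Ridge: 10 + 13 − 3 = 20
  between Ridge and Fern: 13 + 16 − 25 = 4
  between Fern and Larch: 16 + 12 − 9 = 19
Cheapest insertion is between Larch and Pine, adding 3.
New total = 56 + 3 = 59.

Minimum extra distance: 3 min, inserting Maple between Larch and Pine.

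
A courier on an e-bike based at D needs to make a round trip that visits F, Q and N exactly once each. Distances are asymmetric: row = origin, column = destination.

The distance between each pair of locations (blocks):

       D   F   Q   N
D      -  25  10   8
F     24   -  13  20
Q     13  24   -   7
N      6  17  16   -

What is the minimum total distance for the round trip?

D→F→Q→N→D: 25+13+7+6 = 51
D→F→N→Q→D: 25+20+16+13 = 74
D→Q→F→N→D: 10+24+20+6 = 60
D→Q→N→F→D: 10+7+17+24 = 58
D→N→F→Q→D: 8+17+13+13 = 51
D→N→Q→F→D: 8+16+24+24 = 72
The minimum is 51.
One optimal route: D → F → Q → N → D.

Minimum total distance: 51 blocks.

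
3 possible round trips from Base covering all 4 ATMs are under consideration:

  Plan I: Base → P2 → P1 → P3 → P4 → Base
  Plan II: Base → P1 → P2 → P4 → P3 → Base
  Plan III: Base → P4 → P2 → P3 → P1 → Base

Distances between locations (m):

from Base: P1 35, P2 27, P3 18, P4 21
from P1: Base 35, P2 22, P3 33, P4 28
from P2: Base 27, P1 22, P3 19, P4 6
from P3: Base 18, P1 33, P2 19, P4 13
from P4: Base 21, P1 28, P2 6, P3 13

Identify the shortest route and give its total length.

Shortest is Plan II, total 94 m.

Plan I: 27 + 22 + 33 + 13 + 21 = 116
Plan II: 35 + 22 + 6 + 13 + 18 = 94
Plan III: 21 + 6 + 19 + 33 + 35 = 114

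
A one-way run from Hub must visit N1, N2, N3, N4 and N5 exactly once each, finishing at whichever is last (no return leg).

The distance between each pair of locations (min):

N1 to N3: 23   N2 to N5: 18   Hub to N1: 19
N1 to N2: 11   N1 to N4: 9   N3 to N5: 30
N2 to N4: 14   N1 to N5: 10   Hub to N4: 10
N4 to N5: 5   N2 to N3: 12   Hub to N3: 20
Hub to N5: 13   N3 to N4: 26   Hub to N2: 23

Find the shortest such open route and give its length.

There are 5! = 120 possible orderings.
Hub → N1 → N2 → N3 → N4 → N5: 19+11+12+26+5 = 73
Hub → N1 → N2 → N3 → N5 → N4: 19+11+12+30+5 = 77
Hub → N1 → N2 → N4 → N3 → N5: 19+11+14+26+30 = 100
Hub → N1 → N2 → N4 → N5 → N3: 19+11+14+5+30 = 79
Hub → N1 → N2 → N5 → N3 → N4: 19+11+18+30+26 = 104
Hub → N1 → N2 → N5 → N4 → N3: 19+11+18+5+26 = 79
Hub → N1 → N3 → N2 → N4 → N5: 19+23+12+14+5 = 73
Hub → N1 → N3 → N2 → N5 → N4: 19+23+12+18+5 = 77
Hub → N1 → N3 → N4 → N2 → N5: 19+23+26+14+18 = 100
Hub → N1 → N3 → N4 → N5 → N2: 19+23+26+5+18 = 91
Hub → N1 → N3 → N5 → N2 → N4: 19+23+30+18+14 = 104
Hub → N1 → N3 → N5 → N4 → N2: 19+23+30+5+14 = 91
Hub → N1 → N4 → N2 → N3 → N5: 19+9+14+12+30 = 84
Hub → N1 → N4 → N2 → N5 → N3: 19+9+14+18+30 = 90
… (106 more)
Hub → N4 → N5 → N1 → N2 → N3: 10+5+10+11+12 = 48  ← best
The minimum is 48.
One shortest path: Hub → N4 → N5 → N1 → N2 → N3.

48 min — the minimum one-way total.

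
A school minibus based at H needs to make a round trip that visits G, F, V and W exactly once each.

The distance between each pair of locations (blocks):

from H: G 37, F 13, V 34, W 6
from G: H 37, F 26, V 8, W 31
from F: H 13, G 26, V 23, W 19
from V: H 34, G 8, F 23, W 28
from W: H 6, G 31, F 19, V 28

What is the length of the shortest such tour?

81 blocks — the shortest possible round trip.

H - G - F - V - W - H: 37+26+23+28+6 = 120
H - G - F - W - V - H: 37+26+19+28+34 = 144
H - G - V - F - W - H: 37+8+23+19+6 = 93
H - G - V - W - F - H: 37+8+28+19+13 = 105
H - G - W - F - V - H: 37+31+19+23+34 = 144
H - G - W - V - F - H: 37+31+28+23+13 = 132
H - F - G - V - W - H: 13+26+8+28+6 = 81
H - F - G - W - V - H: 13+26+31+28+34 = 132
H - F - V - G - W - H: 13+23+8+31+6 = 81
H - F - W - G - V - H: 13+19+31+8+34 = 105
H - V - G - F - W - H: 34+8+26+19+6 = 93
H - V - F - G - W - H: 34+23+26+31+6 = 120
The minimum is 81.
One optimal route: H → F → G → V → W → H (or its reverse).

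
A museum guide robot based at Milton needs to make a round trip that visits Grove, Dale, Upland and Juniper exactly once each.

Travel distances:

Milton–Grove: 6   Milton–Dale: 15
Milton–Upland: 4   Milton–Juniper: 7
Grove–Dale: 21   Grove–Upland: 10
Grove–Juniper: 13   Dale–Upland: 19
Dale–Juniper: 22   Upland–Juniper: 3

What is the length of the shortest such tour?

56 — the shortest possible round trip.

There are 12 distinct closed tours to check (reversals are equivalent).
Milton-Grove-Dale-Upland-Juniper-Milton: 6+21+19+3+7 = 56
Milton-Grove-Dale-Juniper-Upland-Milton: 6+21+22+3+4 = 56
Milton-Grove-Upland-Dale-Juniper-Milton: 6+10+19+22+7 = 64
Milton-Grove-Upland-Juniper-Dale-Milton: 6+10+3+22+15 = 56
Milton-Grove-Juniper-Dale-Upland-Milton: 6+13+22+19+4 = 64
Milton-Grove-Juniper-Upland-Dale-Milton: 6+13+3+19+15 = 56
Milton-Dale-Grove-Upland-Juniper-Milton: 15+21+10+3+7 = 56
Milton-Dale-Grove-Juniper-Upland-Milton: 15+21+13+3+4 = 56
Milton-Dale-Upland-Grove-Juniper-Milton: 15+19+10+13+7 = 64
Milton-Dale-Juniper-Grove-Upland-Milton: 15+22+13+10+4 = 64
Milton-Upland-Grove-Dale-Juniper-Milton: 4+10+21+22+7 = 64
Milton-Upland-Dale-Grove-Juniper-Milton: 4+19+21+13+7 = 64
The minimum is 56.
One optimal route: Milton → Grove → Dale → Upland → Juniper → Milton (or its reverse).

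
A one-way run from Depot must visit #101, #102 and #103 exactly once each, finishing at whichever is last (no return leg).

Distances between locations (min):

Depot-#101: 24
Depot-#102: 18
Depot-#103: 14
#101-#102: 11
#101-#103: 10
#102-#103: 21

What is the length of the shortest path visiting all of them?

There are 3! = 6 possible orderings.
Depot→#101→#102→#103: 24+11+21 = 56
Depot→#101→#103→#102: 24+10+21 = 55
Depot→#102→#101→#103: 18+11+10 = 39
Depot→#102→#103→#101: 18+21+10 = 49
Depot→#103→#101→#102: 14+10+11 = 35
Depot→#103→#102→#101: 14+21+11 = 46
The minimum is 35.
One shortest path: Depot → #103 → #101 → #102.

35 min — the minimum one-way total.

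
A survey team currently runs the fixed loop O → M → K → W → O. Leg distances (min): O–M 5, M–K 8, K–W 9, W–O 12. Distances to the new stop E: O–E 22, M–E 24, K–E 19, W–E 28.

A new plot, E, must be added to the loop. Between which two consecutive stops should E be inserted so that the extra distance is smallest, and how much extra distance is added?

Insertion cost between consecutive stops i–j is d(i,E) + d(E,j) − d(i,j):
  between O and M: 22 + 24 − 5 = 41
  between M and K: 24 + 19 − 8 = 35
  between K and W: 19 + 28 − 9 = 38
  between W and O: 28 + 22 − 12 = 38
Cheapest insertion is between M and K, adding 35.
New total = 34 + 35 = 69.

Minimum extra distance: 35 min, inserting E between M and K.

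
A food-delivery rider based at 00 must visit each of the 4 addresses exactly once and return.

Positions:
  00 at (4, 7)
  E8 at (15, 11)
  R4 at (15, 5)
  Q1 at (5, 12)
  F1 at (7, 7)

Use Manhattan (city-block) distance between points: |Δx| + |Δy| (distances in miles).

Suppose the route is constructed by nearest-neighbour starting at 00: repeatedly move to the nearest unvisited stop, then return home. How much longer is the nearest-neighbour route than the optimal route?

Excess over optimum: 4 miles.

00: F1=3, Q1=6, R4=13, E8=15 ⇒ F1
F1: Q1=7, R4=10, E8=12 ⇒ Q1
Q1: E8=11, R4=17 ⇒ E8
E8: R4=6 ⇒ R4
NN route 00 → F1 → Q1 → E8 → R4 → 00 costs 40.
Optimal: 00 → Q1 → E8 → R4 → F1 → 00 costs 36 (by enumerating all 12 distinct tours).
Excess = 40 − 36 = 4.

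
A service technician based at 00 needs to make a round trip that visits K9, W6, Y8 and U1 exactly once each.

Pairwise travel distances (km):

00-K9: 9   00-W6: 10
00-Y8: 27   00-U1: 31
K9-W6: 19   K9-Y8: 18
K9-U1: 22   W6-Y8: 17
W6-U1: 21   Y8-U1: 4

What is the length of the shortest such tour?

62 km — the shortest possible round trip.

With 4 stops there are 4!/2 = 12 distinct round trips (a route and its reverse cost the same).
00-K9-W6-Y8-U1-00: 9+19+17+4+31 = 80
00-K9-W6-U1-Y8-00: 9+19+21+4+27 = 80
00-K9-Y8-W6-U1-00: 9+18+17+21+31 = 96
00-K9-Y8-U1-W6-00: 9+18+4+21+10 = 62
00-K9-U1-W6-Y8-00: 9+22+21+17+27 = 96
00-K9-U1-Y8-W6-00: 9+22+4+17+10 = 62
00-W6-K9-Y8-U1-00: 10+19+18+4+31 = 82
00-W6-K9-U1-Y8-00: 10+19+22+4+27 = 82
00-W6-Y8-K9-U1-00: 10+17+18+22+31 = 98
00-W6-U1-K9-Y8-00: 10+21+22+18+27 = 98
00-Y8-K9-W6-U1-00: 27+18+19+21+31 = 116
00-Y8-W6-K9-U1-00: 27+17+19+22+31 = 116
The minimum is 62.
One optimal route: 00 → K9 → Y8 → U1 → W6 → 00 (or its reverse).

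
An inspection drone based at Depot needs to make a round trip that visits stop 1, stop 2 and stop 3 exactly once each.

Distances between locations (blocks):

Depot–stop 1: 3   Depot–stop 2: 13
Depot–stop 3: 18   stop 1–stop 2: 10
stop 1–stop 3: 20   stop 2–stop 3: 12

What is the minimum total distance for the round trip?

Minimum total distance: 43 blocks.

With 3 stops there are 3!/2 = 3 distinct round trips (a route and its reverse cost the same).
Depot - stop 1 - stop 2 - stop 3 - Depot: 3+10+12+18 = 43
Depot - stop 1 - stop 3 - stop 2 - Depot: 3+20+12+13 = 48
Depot - stop 2 - stop 1 - stop 3 - Depot: 13+10+20+18 = 61
The minimum is 43.
One optimal route: Depot → stop 1 → stop 2 → stop 3 → Depot (or its reverse).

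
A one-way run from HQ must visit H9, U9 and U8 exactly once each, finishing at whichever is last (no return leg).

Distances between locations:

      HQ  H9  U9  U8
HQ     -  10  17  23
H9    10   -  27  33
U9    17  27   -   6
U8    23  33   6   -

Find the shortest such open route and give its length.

43 — the minimum one-way total.

There are 3! = 6 possible orderings.
HQ→H9→U9→U8: 10+27+6 = 43
HQ→H9→U8→U9: 10+33+6 = 49
HQ→U9→H9→U8: 17+27+33 = 77
HQ→U9→U8→H9: 17+6+33 = 56
HQ→U8→H9→U9: 23+33+27 = 83
HQ→U8→U9→H9: 23+6+27 = 56
The minimum is 43.
One shortest path: HQ → H9 → U9 → U8.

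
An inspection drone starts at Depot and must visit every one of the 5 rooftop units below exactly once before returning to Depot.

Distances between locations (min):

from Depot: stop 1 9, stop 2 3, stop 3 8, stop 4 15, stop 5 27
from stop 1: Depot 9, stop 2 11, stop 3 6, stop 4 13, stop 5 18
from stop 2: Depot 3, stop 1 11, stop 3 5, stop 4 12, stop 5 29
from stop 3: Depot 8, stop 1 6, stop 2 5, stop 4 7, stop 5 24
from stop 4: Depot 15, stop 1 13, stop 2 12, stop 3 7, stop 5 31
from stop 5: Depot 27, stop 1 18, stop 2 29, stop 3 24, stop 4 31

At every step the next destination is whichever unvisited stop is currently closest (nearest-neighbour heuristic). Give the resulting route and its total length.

At Depot the remaining stops are stop 2 3, stop 3 8, stop 1 9, stop 4 15, stop 5 27; go to stop 2.
At stop 2 the remaining stops are stop 3 5, stop 1 11, stop 4 12, stop 5 29; go to stop 3.
At stop 3 the remaining stops are stop 1 6, stop 4 7, stop 5 24; go to stop 1.
At stop 1 the remaining stops are stop 4 13, stop 5 18; go to stop 4.
At stop 4 the remaining stops are stop 5 31; go to stop 5.
Return stop 5→Depot: 27.
Total = 3 + 5 + 6 + 13 + 31 + 27 = 85.

Total distance 85 min via the nearest-neighbour route Depot → stop 2 → stop 3 → stop 1 → stop 4 → stop 5 → Depot.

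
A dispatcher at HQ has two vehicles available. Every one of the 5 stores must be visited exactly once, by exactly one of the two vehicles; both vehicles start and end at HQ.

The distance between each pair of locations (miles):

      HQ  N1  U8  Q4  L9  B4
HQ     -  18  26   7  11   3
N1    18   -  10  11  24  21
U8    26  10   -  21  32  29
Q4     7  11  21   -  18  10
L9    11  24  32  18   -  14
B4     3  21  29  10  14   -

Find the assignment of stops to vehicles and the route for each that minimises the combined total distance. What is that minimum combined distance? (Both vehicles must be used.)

There are 2^4 − 1 = 15 ways to divide the 5 stops into two non-empty groups. For each, the best each vehicle can do is its own shortest tour through its group:
  {N1} + {U8, Q4, L9, B4}: 36 + 77 = 113
  {U8} + {N1, Q4, L9, B4}: 52 + 59 = 111
  {N1, U8} + {Q4, L9, B4}: 54 + 42 = 96
  {Q4} + {N1, U8, L9, B4}: 14 + 77 = 91
  {N1, Q4} + {U8, L9, B4}: 36 + 75 = 111
  {U8, Q4} + {N1, L9, B4}: 54 + 59 = 113
  … (15 splits in total)
  {N1, U8, Q4, L9} + {B4}: 71 + 6 = 77  ← best
Best: vehicle 1 HQ → Q4 → N1 → U8 → L9 → HQ = 71; vehicle 2 HQ → B4 → HQ = 6; combined 77.

Minimum combined distance: 77 miles.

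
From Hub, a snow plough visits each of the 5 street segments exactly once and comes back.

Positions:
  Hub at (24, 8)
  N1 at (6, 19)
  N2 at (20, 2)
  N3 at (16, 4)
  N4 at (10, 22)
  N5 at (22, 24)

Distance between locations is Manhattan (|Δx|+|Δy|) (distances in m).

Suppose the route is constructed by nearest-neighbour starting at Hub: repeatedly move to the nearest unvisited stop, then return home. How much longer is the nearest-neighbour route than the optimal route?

Hub: N2=10, N3=12, N5=18, N4=28, N1=29 ⇒ N2
N2: N3=6, N5=24, N4=30, N1=31 ⇒ N3
N3: N4=24, N1=25, N5=26 ⇒ N4
N4: N1=7, N5=14 ⇒ N1
N1: N5=21 ⇒ N5
NN route Hub → N2 → N3 → N4 → N1 → N5 → Hub costs 86.
Optimal: Hub → N2 → N3 → N1 → N4 → N5 → Hub costs 80 (by enumerating all 60 distinct tours).
Excess = 86 − 80 = 6.

The nearest-neighbour route is 6 m longer than optimal.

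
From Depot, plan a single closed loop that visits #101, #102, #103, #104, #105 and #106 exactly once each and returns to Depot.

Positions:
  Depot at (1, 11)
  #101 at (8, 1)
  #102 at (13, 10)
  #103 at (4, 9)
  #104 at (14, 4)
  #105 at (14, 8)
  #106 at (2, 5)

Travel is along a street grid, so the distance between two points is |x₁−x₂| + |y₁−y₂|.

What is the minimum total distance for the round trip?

Shortest round trip = 48.

Depot → #101 → #102 → #103 → #104 → #105 → #106 → Depot: 17+14+10+15+4+15+7 = 82
Depot → #101 → #102 → #103 → #104 → #106 → #105 → Depot: 17+14+10+15+13+15+16 = 100
Depot → #101 → #102 → #103 → #105 → #104 → #106 → Depot: 17+14+10+11+4+13+7 = 76
Depot → #101 → #102 → #103 → #105 → #106 → #104 → Depot: 17+14+10+11+15+13+20 = 100
Depot → #101 → #102 → #103 → #106 → #104 → #105 → Depot: 17+14+10+6+13+4+16 = 80
Depot → #101 → #102 → #103 → #106 → #105 → #104 → Depot: 17+14+10+6+15+4+20 = 86
Depot → #101 → #102 → #104 → #103 → #105 → #106 → Depot: 17+14+7+15+11+15+7 = 86
Depot → #101 → #102 → #104 → #103 → #106 → #105 → Depot: 17+14+7+15+6+15+16 = 90
… (352 more)
Depot → #103 → #102 → #105 → #104 → #101 → #106 → Depot: 5+10+3+4+9+10+7 = 48  ← best
The minimum is 48.
One optimal route: Depot → #103 → #102 → #105 → #104 → #101 → #106 → Depot (or its reverse).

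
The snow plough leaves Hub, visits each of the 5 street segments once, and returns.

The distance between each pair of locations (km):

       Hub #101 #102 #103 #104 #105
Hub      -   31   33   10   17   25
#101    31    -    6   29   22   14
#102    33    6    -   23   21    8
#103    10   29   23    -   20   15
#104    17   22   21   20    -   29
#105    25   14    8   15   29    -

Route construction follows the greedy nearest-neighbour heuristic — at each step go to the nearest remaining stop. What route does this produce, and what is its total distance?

From Hub: distances to unvisited — #103=10, #104=17, #105=25, #101=31, #102=33. Nearest is #103 (10).
From #103: distances to unvisited — #105=15, #104=20, #102=23, #101=29. Nearest is #105 (15).
From #105: distances to unvisited — #102=8, #101=14, #104=29. Nearest is #102 (8).
From #102: distances to unvisited — #101=6, #104=21. Nearest is #101 (6).
From #101: distances to unvisited — #104=22. Nearest is #104 (22).
Return #104→Hub: 17.
Total = 10 + 15 + 8 + 6 + 22 + 17 = 78.

Nearest-neighbour total = 78 km; route Hub → #103 → #105 → #102 → #101 → #104 → Hub.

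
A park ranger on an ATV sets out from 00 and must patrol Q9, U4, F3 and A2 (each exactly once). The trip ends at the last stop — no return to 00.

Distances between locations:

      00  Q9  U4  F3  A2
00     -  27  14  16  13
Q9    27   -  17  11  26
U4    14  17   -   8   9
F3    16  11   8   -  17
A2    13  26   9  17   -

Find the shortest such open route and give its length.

Minimum one-way distance = 41.

There are 4! = 24 possible orderings.
00 → Q9 → U4 → F3 → A2: 27+17+8+17 = 69
00 → Q9 → U4 → A2 → F3: 27+17+9+17 = 70
00 → Q9 → F3 → U4 → A2: 27+11+8+9 = 55
00 → Q9 → F3 → A2 → U4: 27+11+17+9 = 64
00 → Q9 → A2 → U4 → F3: 27+26+9+8 = 70
00 → Q9 → A2 → F3 → U4: 27+26+17+8 = 78
00 → U4 → Q9 → F3 → A2: 14+17+11+17 = 59
00 → U4 → Q9 → A2 → F3: 14+17+26+17 = 74
00 → U4 → F3 → Q9 → A2: 14+8+11+26 = 59
00 → U4 → F3 → A2 → Q9: 14+8+17+26 = 65
00 → U4 → A2 → Q9 → F3: 14+9+26+11 = 60
00 → U4 → A2 → F3 → Q9: 14+9+17+11 = 51
00 → F3 → Q9 → U4 → A2: 16+11+17+9 = 53
00 → F3 → Q9 → A2 → U4: 16+11+26+9 = 62
… (10 more)
00 → A2 → U4 → F3 → Q9: 13+9+8+11 = 41  ← best
The minimum is 41.
One shortest path: 00 → A2 → U4 → F3 → Q9.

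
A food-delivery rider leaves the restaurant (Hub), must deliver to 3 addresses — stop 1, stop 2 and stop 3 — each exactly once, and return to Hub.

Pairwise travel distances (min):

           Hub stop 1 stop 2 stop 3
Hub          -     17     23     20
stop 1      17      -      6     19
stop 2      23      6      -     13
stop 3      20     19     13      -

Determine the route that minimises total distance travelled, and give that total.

Minimum total distance: 56 min.

There are 3 distinct closed tours to check (reversals are equivalent).
Hub - stop 1 - stop 2 - stop 3 - Hub: 17+6+13+20 = 56
Hub - stop 1 - stop 3 - stop 2 - Hub: 17+19+13+23 = 72
Hub - stop 2 - stop 1 - stop 3 - Hub: 23+6+19+20 = 68
The minimum is 56.
One optimal route: Hub → stop 1 → stop 2 → stop 3 → Hub (or its reverse).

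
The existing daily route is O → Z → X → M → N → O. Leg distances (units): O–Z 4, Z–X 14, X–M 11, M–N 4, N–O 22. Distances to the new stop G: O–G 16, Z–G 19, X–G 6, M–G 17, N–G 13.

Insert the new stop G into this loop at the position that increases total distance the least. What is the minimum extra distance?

Minimum extra distance: 7, inserting G between N and O.

Insertion cost between consecutive stops i–j is d(i,G) + d(G,j) − d(i,j):
  between O and Z: 16 + 19 − 4 = 31
  between Z and X: 19 + 6 − 14 = 11
  between X and M: 6 + 17 − 11 = 12
  between M and N: 17 + 13 − 4 = 26
  between N and O: 13 + 16 − 22 = 7
Cheapest insertion is between N and O, adding 7.
New total = 55 + 7 = 62.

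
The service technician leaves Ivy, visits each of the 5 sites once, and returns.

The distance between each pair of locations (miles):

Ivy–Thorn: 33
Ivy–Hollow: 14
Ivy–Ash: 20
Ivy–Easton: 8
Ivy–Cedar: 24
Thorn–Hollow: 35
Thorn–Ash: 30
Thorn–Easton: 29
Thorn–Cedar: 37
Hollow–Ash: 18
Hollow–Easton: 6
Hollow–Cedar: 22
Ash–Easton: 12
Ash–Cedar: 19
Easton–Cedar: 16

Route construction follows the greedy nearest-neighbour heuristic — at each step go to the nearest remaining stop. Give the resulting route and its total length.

Total distance 121 miles via the nearest-neighbour route Ivy → Easton → Hollow → Ash → Cedar → Thorn → Ivy.

At Ivy the remaining stops are Easton 8, Hollow 14, Ash 20, Cedar 24, Thorn 33; go to Easton.
At Easton the remaining stops are Hollow 6, Ash 12, Cedar 16, Thorn 29; go to Hollow.
At Hollow the remaining stops are Ash 18, Cedar 22, Thorn 35; go to Ash.
At Ash the remaining stops are Cedar 19, Thorn 30; go to Cedar.
At Cedar the remaining stops are Thorn 37; go to Thorn.
Return Thorn→Ivy: 33.
Total = 8 + 6 + 18 + 19 + 37 + 33 = 121.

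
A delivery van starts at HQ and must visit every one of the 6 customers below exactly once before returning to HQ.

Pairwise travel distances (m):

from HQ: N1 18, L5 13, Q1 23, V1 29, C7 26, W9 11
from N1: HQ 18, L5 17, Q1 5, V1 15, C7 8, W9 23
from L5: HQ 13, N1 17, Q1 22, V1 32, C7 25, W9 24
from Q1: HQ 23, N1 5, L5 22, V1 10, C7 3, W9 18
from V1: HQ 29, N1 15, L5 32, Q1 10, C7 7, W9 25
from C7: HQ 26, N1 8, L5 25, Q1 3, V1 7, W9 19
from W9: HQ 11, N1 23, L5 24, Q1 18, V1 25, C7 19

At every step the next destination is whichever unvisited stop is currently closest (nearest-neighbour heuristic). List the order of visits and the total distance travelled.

HQ → [W9:11 / L5:13 / N1:18 / Q1:23 / C7:26 / V1:29] → W9 (11)
W9 → [Q1:18 / C7:19 / N1:23 / L5:24 / V1:25] → Q1 (18)
Q1 → [C7:3 / N1:5 / V1:10 / L5:22] → C7 (3)
C7 → [V1:7 / N1:8 / L5:25] → V1 (7)
V1 → [N1:15 / L5:32] → N1 (15)
N1 → [L5:17] → L5 (17)
Return L5→HQ: 13.
Total = 11 + 18 + 3 + 7 + 15 + 17 + 13 = 84.

84 m along HQ → W9 → Q1 → C7 → V1 → N1 → L5 → HQ.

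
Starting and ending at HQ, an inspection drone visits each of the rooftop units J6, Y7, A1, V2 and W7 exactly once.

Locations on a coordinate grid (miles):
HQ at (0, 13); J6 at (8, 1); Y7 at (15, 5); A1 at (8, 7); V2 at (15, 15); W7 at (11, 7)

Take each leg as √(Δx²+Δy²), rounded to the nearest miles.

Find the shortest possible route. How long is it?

52 miles — the shortest possible round trip.

HQ-J6-Y7-A1-V2-W7-HQ: 14+8+7+11+9+13 = 62
HQ-J6-Y7-A1-W7-V2-HQ: 14+8+7+3+9+15 = 56
HQ-J6-Y7-V2-A1-W7-HQ: 14+8+10+11+3+13 = 59
HQ-J6-Y7-V2-W7-A1-HQ: 14+8+10+9+3+10 = 54
HQ-J6-Y7-W7-A1-V2-HQ: 14+8+4+3+11+15 = 55
HQ-J6-Y7-W7-V2-A1-HQ: 14+8+4+9+11+10 = 56
HQ-J6-A1-Y7-V2-W7-HQ: 14+6+7+10+9+13 = 59
HQ-J6-A1-Y7-W7-V2-HQ: 14+6+7+4+9+15 = 55
HQ-J6-A1-V2-Y7-W7-HQ: 14+6+11+10+4+13 = 58
HQ-J6-A1-V2-W7-Y7-HQ: 14+6+11+9+4+17 = 61
HQ-J6-A1-W7-Y7-V2-HQ: 14+6+3+4+10+15 = 52
HQ-J6-A1-W7-V2-Y7-HQ: 14+6+3+9+10+17 = 59
HQ-J6-V2-Y7-A1-W7-HQ: 14+16+10+7+3+13 = 63
HQ-J6-V2-Y7-W7-A1-HQ: 14+16+10+4+3+10 = 57
… (46 more)
The minimum is 52.
One optimal route: HQ → J6 → A1 → W7 → Y7 → V2 → HQ (or its reverse).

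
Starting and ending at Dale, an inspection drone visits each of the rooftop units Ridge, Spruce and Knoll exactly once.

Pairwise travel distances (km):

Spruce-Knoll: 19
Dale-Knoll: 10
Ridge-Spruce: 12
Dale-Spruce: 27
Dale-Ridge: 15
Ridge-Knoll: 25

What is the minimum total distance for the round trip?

Minimum total distance: 56 km.

There are 3 distinct closed tours to check (reversals are equivalent).
Dale-Ridge-Spruce-Knoll-Dale: 15+12+19+10 = 56
Dale-Ridge-Knoll-Spruce-Dale: 15+25+19+27 = 86
Dale-Spruce-Ridge-Knoll-Dale: 27+12+25+10 = 74
The minimum is 56.
One optimal route: Dale → Ridge → Spruce → Knoll → Dale (or its reverse).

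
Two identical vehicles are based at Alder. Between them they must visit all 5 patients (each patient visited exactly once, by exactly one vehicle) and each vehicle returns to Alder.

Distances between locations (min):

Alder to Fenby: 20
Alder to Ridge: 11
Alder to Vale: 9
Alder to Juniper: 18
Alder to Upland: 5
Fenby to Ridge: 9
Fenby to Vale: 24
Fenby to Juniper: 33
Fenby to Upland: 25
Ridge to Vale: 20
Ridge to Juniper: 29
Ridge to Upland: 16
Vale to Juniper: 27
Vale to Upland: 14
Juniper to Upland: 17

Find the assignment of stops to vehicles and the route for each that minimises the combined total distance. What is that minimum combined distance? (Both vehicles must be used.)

93 min — the smallest possible combined total.

There are 2^4 − 1 = 15 ways to divide the 5 stops into two non-empty groups. For each, the best each vehicle can do is its own shortest tour through its group:
  {Fenby} + {Ridge, Vale, Juniper, Upland}: 40 + 80 = 120
  {Ridge} + {Fenby, Vale, Juniper, Upland}: 22 + 88 = 110
  {Fenby, Ridge} + {Vale, Juniper, Upland}: 40 + 58 = 98
  {Vale} + {Fenby, Ridge, Juniper, Upland}: 18 + 75 = 93
  {Fenby, Vale} + {Ridge, Juniper, Upland}: 53 + 62 = 115
  {Ridge, Vale} + {Fenby, Juniper, Upland}: 40 + 75 = 115
  … (15 splits in total)
Best: vehicle 1 Alder → Vale → Alder = 18; vehicle 2 Alder → Ridge → Fenby → Juniper → Upland → Alder = 75; combined 93.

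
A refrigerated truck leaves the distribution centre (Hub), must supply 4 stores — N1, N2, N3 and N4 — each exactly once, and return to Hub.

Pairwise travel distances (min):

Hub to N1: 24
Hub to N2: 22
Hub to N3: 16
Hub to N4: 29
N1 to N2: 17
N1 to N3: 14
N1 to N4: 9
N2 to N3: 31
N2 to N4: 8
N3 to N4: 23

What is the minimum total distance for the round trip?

Shortest round trip = 69 min.

There are 12 distinct closed tours to check (reversals are equivalent).
Hub - N1 - N2 - N3 - N4 - Hub: 24+17+31+23+29 = 124
Hub - N1 - N2 - N4 - N3 - Hub: 24+17+8+23+16 = 88
Hub - N1 - N3 - N2 - N4 - Hub: 24+14+31+8+29 = 106
Hub - N1 - N3 - N4 - N2 - Hub: 24+14+23+8+22 = 91
Hub - N1 - N4 - N2 - N3 - Hub: 24+9+8+31+16 = 88
Hub - N1 - N4 - N3 - N2 - Hub: 24+9+23+31+22 = 109
Hub - N2 - N1 - N3 - N4 - Hub: 22+17+14+23+29 = 105
Hub - N2 - N1 - N4 - N3 - Hub: 22+17+9+23+16 = 87
Hub - N2 - N3 - N1 - N4 - Hub: 22+31+14+9+29 = 105
Hub - N2 - N4 - N1 - N3 - Hub: 22+8+9+14+16 = 69
Hub - N3 - N1 - N2 - N4 - Hub: 16+14+17+8+29 = 84
Hub - N3 - N2 - N1 - N4 - Hub: 16+31+17+9+29 = 102
The minimum is 69.
One optimal route: Hub → N2 → N4 → N1 → N3 → Hub (or its reverse).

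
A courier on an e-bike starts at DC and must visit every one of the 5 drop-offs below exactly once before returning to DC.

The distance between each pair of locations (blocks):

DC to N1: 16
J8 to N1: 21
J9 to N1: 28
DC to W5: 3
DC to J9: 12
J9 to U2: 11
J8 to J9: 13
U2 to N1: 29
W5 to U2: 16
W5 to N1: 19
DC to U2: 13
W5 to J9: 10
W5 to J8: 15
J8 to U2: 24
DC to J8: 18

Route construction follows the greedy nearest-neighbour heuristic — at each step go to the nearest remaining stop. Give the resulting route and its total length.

DC → [W5:3 / J9:12 / U2:13 / N1:16 / J8:18] → W5 (3)
W5 → [J9:10 / J8:15 / U2:16 / N1:19] → J9 (10)
J9 → [U2:11 / J8:13 / N1:28] → U2 (11)
U2 → [J8:24 / N1:29] → J8 (24)
J8 → [N1:21] → N1 (21)
Return N1→DC: 16.
Total = 3 + 10 + 11 + 24 + 21 + 16 = 85.

Nearest-neighbour total = 85 blocks; route DC → W5 → J9 → U2 → J8 → N1 → DC.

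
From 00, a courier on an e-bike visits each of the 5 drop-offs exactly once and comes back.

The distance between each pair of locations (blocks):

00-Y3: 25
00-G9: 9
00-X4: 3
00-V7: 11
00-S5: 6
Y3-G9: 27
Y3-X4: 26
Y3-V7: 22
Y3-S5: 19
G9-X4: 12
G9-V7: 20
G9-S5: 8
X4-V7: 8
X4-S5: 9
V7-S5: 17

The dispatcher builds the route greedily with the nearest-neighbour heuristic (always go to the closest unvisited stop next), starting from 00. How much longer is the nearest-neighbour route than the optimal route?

Excess over optimum: 19 blocks.

From 00: X4=3, S5=6, G9=9, V7=11, Y3=25 → choose X4 (3).
From X4: V7=8, S5=9, G9=12, Y3=26 → choose V7 (8).
From V7: S5=17, G9=20, Y3=22 → choose S5 (17).
From S5: G9=8, Y3=19 → choose G9 (8).
From G9: Y3=27 → choose Y3 (27).
NN route 00 → X4 → V7 → S5 → G9 → Y3 → 00 costs 88.
Optimal: 00 → G9 → S5 → Y3 → V7 → X4 → 00 costs 69 (by enumerating all 60 distinct tours).
Excess = 88 − 69 = 19.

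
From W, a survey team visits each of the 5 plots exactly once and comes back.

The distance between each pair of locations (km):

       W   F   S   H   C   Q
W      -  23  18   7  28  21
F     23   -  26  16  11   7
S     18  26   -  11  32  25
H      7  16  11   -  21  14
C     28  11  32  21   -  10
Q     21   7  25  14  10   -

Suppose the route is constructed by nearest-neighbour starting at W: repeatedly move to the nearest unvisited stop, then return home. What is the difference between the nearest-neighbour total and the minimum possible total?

W: H=7, S=18, Q=21, F=23, C=28 ⇒ H
H: S=11, Q=14, F=16, C=21 ⇒ S
S: Q=25, F=26, C=32 ⇒ Q
Q: F=7, C=10 ⇒ F
F: C=11 ⇒ C
NN route W → H → S → Q → F → C → W costs 89.
Optimal: W → S → F → C → Q → H → W costs 86 (by enumerating all 60 distinct tours).
Excess = 89 − 86 = 3.

3 km longer than the optimal tour.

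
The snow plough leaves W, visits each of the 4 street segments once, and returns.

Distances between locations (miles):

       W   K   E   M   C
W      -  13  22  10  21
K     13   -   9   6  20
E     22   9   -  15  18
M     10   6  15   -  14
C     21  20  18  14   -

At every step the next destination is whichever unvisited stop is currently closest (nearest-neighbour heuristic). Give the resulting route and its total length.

From W: distances to unvisited — M=10, K=13, C=21, E=22. Nearest is M (10).
From M: distances to unvisited — K=6, C=14, E=15. Nearest is K (6).
From K: distances to unvisited — E=9, C=20. Nearest is E (9).
From E: distances to unvisited — C=18. Nearest is C (18).
Return C→W: 21.
Total = 10 + 6 + 9 + 18 + 21 = 64.

Nearest-neighbour total = 64 miles; route W → M → K → E → C → W.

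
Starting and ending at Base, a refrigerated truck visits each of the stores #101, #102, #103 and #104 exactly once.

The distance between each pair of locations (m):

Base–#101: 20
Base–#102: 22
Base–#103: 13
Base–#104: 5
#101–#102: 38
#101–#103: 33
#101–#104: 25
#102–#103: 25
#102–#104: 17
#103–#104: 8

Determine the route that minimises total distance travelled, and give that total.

With 4 stops there are 4!/2 = 12 distinct round trips (a route and its reverse cost the same).
Base → #101 → #102 → #103 → #104 → Base: 20+38+25+8+5 = 96
Base → #101 → #102 → #104 → #103 → Base: 20+38+17+8+13 = 96
Base → #101 → #103 → #102 → #104 → Base: 20+33+25+17+5 = 100
Base → #101 → #103 → #104 → #102 → Base: 20+33+8+17+22 = 100
Base → #101 → #104 → #102 → #103 → Base: 20+25+17+25+13 = 100
Base → #101 → #104 → #103 → #102 → Base: 20+25+8+25+22 = 100
Base → #102 → #101 → #103 → #104 → Base: 22+38+33+8+5 = 106
Base → #102 → #101 → #104 → #103 → Base: 22+38+25+8+13 = 106
Base → #102 → #103 → #101 → #104 → Base: 22+25+33+25+5 = 110
Base → #102 → #104 → #101 → #103 → Base: 22+17+25+33+13 = 110
Base → #103 → #101 → #102 → #104 → Base: 13+33+38+17+5 = 106
Base → #103 → #102 → #101 → #104 → Base: 13+25+38+25+5 = 106
The minimum is 96.
One optimal route: Base → #101 → #102 → #103 → #104 → Base (or its reverse).

96 m — the shortest possible round trip.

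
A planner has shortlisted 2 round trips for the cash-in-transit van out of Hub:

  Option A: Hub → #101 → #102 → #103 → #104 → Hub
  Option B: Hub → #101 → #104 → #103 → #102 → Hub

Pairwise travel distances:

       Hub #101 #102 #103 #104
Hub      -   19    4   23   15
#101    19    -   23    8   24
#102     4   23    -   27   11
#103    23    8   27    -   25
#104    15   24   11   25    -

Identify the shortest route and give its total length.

Option A: 19 + 23 + 27 + 25 + 15 = 109
Option B: 19 + 24 + 25 + 27 + 4 = 99

99 — Option B is the shortest.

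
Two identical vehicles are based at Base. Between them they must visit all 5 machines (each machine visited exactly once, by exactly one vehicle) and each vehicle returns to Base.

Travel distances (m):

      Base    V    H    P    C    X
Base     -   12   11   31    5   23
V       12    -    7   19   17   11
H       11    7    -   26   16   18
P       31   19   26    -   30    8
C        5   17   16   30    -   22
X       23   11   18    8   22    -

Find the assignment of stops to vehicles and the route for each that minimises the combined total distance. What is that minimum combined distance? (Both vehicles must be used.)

Check every non-empty split of the stops between the two vehicles; for each half take its own optimal tour:
  {V} + {H, P, C, X}: 24 + 72 = 96
  {H} + {V, P, C, X}: 22 + 66 = 88
  {V, H} + {P, C, X}: 30 + 66 = 96
  {P} + {V, H, C, X}: 62 + 56 = 118
  {V, P} + {H, C, X}: 62 + 56 = 118
  {H, P} + {V, C, X}: 68 + 50 = 118
  … (15 splits in total)
  {C} + {V, H, P, X}: 10 + 68 = 78  ← best
Best: vehicle 1 Base → C → Base = 10; vehicle 2 Base → V → P → X → H → Base = 68; combined 78.

Minimum combined distance: 78 m.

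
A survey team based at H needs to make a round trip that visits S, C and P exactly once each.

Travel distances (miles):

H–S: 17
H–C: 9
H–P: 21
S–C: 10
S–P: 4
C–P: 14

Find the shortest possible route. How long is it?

With 3 stops there are 3!/2 = 3 distinct round trips (a route and its reverse cost the same).
H-S-C-P-H: 17+10+14+21 = 62
H-S-P-C-H: 17+4+14+9 = 44
H-C-S-P-H: 9+10+4+21 = 44
The minimum is 44.
One optimal route: H → S → P → C → H (or its reverse).

44 miles — the shortest possible round trip.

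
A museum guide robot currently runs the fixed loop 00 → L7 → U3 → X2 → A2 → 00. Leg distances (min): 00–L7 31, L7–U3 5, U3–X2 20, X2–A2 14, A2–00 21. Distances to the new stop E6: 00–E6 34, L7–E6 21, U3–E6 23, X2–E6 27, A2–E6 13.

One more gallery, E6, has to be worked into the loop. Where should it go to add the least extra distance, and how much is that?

Insertion cost between consecutive stops i–j is d(i,E6) + d(E6,j) − d(i,j):
  between 00 and L7: 34 + 21 − 31 = 24
  between L7 and U3: 21 + 23 − 5 = 39
  between U3 and X2: 23 + 27 − 20 = 30
  between X2 and A2: 27 + 13 − 14 = 26
  between A2 and 00: 13 + 34 − 21 = 26
Cheapest insertion is between 00 and L7, adding 24.
New total = 91 + 24 = 115.

Minimum extra distance: 24 min, inserting E6 between 00 and L7.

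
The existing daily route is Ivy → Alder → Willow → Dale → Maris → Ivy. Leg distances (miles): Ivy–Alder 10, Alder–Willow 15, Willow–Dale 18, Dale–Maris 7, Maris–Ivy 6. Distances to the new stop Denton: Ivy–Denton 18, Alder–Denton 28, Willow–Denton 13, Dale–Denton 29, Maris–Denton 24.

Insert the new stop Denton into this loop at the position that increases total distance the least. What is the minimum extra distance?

+24 miles — insert Denton between Willow and Dale.

Insertion cost between consecutive stops i–j is d(i,Denton) + d(Denton,j) − d(i,j):
  between Ivy and Alder: 18 + 28 − 10 = 36
  between Alder and Willow: 28 + 13 − 15 = 26
  between Willow and Dale: 13 + 29 − 18 = 24
  between Dale and Maris: 29 + 24 − 7 = 46
  between Maris and Ivy: 24 + 18 − 6 = 36
Cheapest insertion is between Willow and Dale, adding 24.
New total = 56 + 24 = 80.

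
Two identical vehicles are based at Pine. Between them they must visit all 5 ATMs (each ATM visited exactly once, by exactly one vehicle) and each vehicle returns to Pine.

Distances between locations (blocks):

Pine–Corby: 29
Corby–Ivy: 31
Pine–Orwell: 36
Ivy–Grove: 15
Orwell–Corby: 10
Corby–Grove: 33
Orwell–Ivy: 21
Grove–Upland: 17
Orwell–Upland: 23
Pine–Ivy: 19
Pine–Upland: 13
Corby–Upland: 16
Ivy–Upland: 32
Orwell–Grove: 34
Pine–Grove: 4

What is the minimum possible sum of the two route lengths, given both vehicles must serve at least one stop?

Try each way of splitting the stops between the two vehicles (each non-empty) and, for each split, find the best tour for each vehicle:
  {Orwell} + {Corby, Ivy, Grove, Upland}: 72 + 79 = 151
  {Corby} + {Orwell, Ivy, Grove, Upland}: 58 + 76 = 134
  {Orwell, Corby} + {Ivy, Grove, Upland}: 75 + 64 = 139
  {Ivy} + {Orwell, Corby, Grove, Upland}: 38 + 77 = 115
  {Orwell, Ivy} + {Corby, Grove, Upland}: 76 + 66 = 142
  {Corby, Ivy} + {Orwell, Grove, Upland}: 79 + 74 = 153
  … (15 splits in total)
  {Grove} + {Orwell, Corby, Ivy, Upland}: 8 + 79 = 87  ← best
Best: vehicle 1 Pine → Grove → Pine = 8; vehicle 2 Pine → Ivy → Orwell → Corby → Upland → Pine = 79; combined 87.

Minimum combined distance: 87 blocks.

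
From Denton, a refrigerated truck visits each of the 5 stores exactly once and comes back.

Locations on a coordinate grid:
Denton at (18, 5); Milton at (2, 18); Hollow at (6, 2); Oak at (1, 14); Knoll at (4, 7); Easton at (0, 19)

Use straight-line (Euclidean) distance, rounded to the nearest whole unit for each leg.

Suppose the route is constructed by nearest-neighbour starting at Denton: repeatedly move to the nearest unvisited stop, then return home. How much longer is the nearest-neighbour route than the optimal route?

Denton: Hollow=12, Knoll=14, Oak=19, Milton=21, Easton=23 ⇒ Hollow
Hollow: Knoll=5, Oak=13, Milton=16, Easton=18 ⇒ Knoll
Knoll: Oak=8, Milton=11, Easton=13 ⇒ Oak
Oak: Milton=4, Easton=5 ⇒ Milton
Milton: Easton=2 ⇒ Easton
NN route Denton → Hollow → Knoll → Oak → Milton → Easton → Denton costs 54.
Optimal: Denton → Milton → Easton → Oak → Knoll → Hollow → Denton costs 53 (by enumerating all 60 distinct tours).
Excess = 54 − 53 = 1.

Excess over optimum: 1.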